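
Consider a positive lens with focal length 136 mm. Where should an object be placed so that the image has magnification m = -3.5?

m = −d_i/d_o ⇒ d_i = −m·d_o.
1/f = 1/d_o + 1/d_i = 1/d_o − 1/(m·d_o) = (1 − 1/m)/d_o, so d_o = f(1 − 1/m) = (136.0)(1 − 1/(-3.5)) = 175 mm.

175 mm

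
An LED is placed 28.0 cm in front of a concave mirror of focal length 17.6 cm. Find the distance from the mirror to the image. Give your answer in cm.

47.4 cm

Mirror equation: 1/v = 1/f − 1/u = 1/(17.60) − 1/(28.0) = 0.05682 − 0.03571 = 0.02110, so v = 47.4 cm.
The image is real, inverted and enlarged, in front of the mirror.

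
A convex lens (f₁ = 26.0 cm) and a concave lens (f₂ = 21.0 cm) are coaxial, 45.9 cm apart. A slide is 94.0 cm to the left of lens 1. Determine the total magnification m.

m = -0.259

Lens 1: 1/d_i1 = 1/(26.0) − 1/(94.0) = 0.02782, so d_i1 = 35.94 cm; m₁ = −d_i1/d_o1 = -0.3823.
d_o2 = 45.9 − (35.94) = 9.960 cm.
f₂ = −21.0 cm (diverging).
Lens 2: 1/d_i2 = 1/(-21.0) − 1/(9.960) = -0.1480, so d_i2 = -6.756 cm; m₂ = −d_i2/d_o2 = +0.6783.
m = m₁·m₂ = (-0.3823)(+0.6783) = -0.259.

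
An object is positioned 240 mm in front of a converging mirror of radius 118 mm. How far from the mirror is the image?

f = R/2 = 118/2 = 59.00 mm.
Mirror equation: 1/d_i = 1/f − 1/d_o = 1/(59.00) − 1/(240) = 0.01695 − 0.004167 = 0.01278, so d_i = 78.2 mm.
The image is real, inverted and reduced, in front of the mirror.

78.2 mm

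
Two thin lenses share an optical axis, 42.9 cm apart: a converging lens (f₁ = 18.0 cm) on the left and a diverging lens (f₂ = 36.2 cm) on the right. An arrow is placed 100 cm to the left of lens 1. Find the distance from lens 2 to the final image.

Lens 1: 1/d_i1 = 1/f₁ − 1/d_o1 = 1/(18.0) − 1/(100) = 0.04556, so d_i1 = 21.95 cm.
The intermediate image is 21.95 cm to the right of lens 1, which is 42.9 − (21.95) = 20.95 cm to the left of lens 2, so d_o2 = +20.95 cm.
Lens 2 is diverging, so f₂ = −36.2 cm.
Lens 2: 1/d_i2 = 1/f₂ − 1/d_o2 = 1/(-36.2) − 1/(20.95) = -0.07536, so d_i2 = -13.3 cm.
The final image is virtual, 13.3 cm to the left of lens 2 (overall magnification ≈ -0.14).

13.3 cm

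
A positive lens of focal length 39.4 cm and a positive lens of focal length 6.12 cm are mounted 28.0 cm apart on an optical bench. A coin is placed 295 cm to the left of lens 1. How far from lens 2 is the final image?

Lens 1: 1/d_i1 = 1/f₁ − 1/d_o1 = 1/(39.4) − 1/(295) = 0.02199, so d_i1 = 45.47 cm.
The intermediate image is 45.47 cm to the right of lens 1, which lies 17.47 cm to the right of lens 2 — a virtual object — so d_o2 = −17.47 cm.
Lens 2: 1/d_i2 = 1/f₂ − 1/d_o2 = 1/(6.12) − 1/(-17.47) = 0.2206, so d_i2 = 4.53 cm.
The final image is real, 4.53 cm to the right of lens 2 (overall magnification ≈ -0.040).

4.53 cm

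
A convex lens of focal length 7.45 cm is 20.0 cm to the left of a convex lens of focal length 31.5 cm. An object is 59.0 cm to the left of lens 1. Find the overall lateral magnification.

m = -0.227

Lens 1: 1/d_i1 = 1/(7.45) − 1/(59.0) = 0.1173, so d_i1 = 8.527 cm; m₁ = −d_i1/d_o1 = -0.1445.
d_o2 = 20.0 − (8.527) = 11.47 cm.
Lens 2: 1/d_i2 = 1/(31.5) − 1/(11.47) = -0.05544, so d_i2 = -18.04 cm; m₂ = −d_i2/d_o2 = +1.573.
m = m₁·m₂ = (-0.1445)(+1.573) = -0.227.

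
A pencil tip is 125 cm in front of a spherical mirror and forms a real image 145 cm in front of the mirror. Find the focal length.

Real image ⇒ d_i = +145 cm.
1/f = 1/d_o + 1/d_i = 1/(125) + 1/(145) = 0.01490, so f = 67.1 cm.
Since f is positive, the spherical mirror is concave.

f = 67.1 cm (concave)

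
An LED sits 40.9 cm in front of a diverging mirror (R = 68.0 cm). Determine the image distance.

f = R/2 = 68.0/2 = 34.00 cm; for a diverging mirror, f = -34.00 cm.
Mirror equation: 1/d_i = 1/f − 1/d_o = 1/(-34.00) − 1/(40.9) = -0.02941 − 0.02445 = -0.05386, so d_i = -18.6 cm.
The image is virtual, upright and reduced, behind the mirror.

18.6 cm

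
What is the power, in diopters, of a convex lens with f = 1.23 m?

P = +0.813 D

P = 1/f = 1/(1.23 m) = +0.813 D.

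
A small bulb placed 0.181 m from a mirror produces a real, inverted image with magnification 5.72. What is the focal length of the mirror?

m = −d_i/d_o ⇒ d_i = −m·d_o = −(-5.72)·(0.181) = 1.035 m.
1/f = 1/d_o + 1/d_i = 1/(0.181) + 1/(1.035) = 6.491, so f = 0.154 m.
Since f is positive, the mirror is concave.

f = 0.154 m (concave)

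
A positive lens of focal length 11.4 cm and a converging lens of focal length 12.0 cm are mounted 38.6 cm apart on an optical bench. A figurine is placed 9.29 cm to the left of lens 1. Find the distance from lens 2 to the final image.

13.9 cm

Lens 1: 1/d_i1 = 1/f₁ − 1/d_o1 = 1/(11.4) − 1/(9.29) = -0.01992, so d_i1 = -50.19 cm.
The intermediate image is 50.19 cm to the left of lens 1 (virtual), which is 38.6 − (-50.19) = 88.79 cm to the left of lens 2, so d_o2 = +88.79 cm.
Lens 2: 1/d_i2 = 1/f₂ − 1/d_o2 = 1/(12.0) − 1/(88.79) = 0.07207, so d_i2 = 13.9 cm.
The final image is real, 13.9 cm to the right of lens 2 (overall magnification ≈ -0.84).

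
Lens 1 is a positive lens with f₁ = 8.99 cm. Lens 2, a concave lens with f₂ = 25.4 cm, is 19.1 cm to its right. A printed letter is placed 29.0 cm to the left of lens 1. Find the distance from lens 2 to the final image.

Lens 1: 1/d_i1 = 1/f₁ − 1/d_o1 = 1/(8.99) − 1/(29.0) = 0.07675, so d_i1 = 13.03 cm.
The intermediate image is 13.03 cm to the right of lens 1, which is 19.1 − (13.03) = 6.070 cm to the left of lens 2, so d_o2 = +6.070 cm.
Lens 2 is diverging, so f₂ = −25.4 cm.
Lens 2: 1/d_i2 = 1/f₂ − 1/d_o2 = 1/(-25.4) − 1/(6.070) = -0.2041, so d_i2 = -4.90 cm.
The final image is virtual, 4.90 cm to the left of lens 2 (overall magnification ≈ -0.36).

4.90 cm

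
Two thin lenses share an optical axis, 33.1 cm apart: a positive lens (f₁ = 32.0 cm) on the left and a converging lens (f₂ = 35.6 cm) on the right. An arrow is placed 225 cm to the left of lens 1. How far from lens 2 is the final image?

Lens 1: 1/d_i1 = 1/f₁ − 1/d_o1 = 1/(32.0) − 1/(225) = 0.02681, so d_i1 = 37.31 cm.
The intermediate image is 37.31 cm to the right of lens 1, which lies 4.210 cm to the right of lens 2 — a virtual object — so d_o2 = −4.210 cm.
Lens 2: 1/d_i2 = 1/f₂ − 1/d_o2 = 1/(35.6) − 1/(-4.210) = 0.2656, so d_i2 = 3.76 cm.
The final image is real, 3.76 cm to the right of lens 2 (overall magnification ≈ -0.15).

3.76 cm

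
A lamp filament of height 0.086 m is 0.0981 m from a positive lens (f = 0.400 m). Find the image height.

1/d_i = 1/f − 1/d_o = 1/(0.4000) − 1/(0.0981) = -7.694, so d_i = -0.1300 m.
m = −d_i/d_o = +1.325.
|h_i| = |m|·h_o = 1.325 × 0.086 = 0.114 m. The image is virtual, upright and enlarged, on the same side as the object.

0.114 m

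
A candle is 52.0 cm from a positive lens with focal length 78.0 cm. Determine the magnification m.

1/d_i = 1/f − 1/d_o = 1/(78.00) − 1/(52.0) = -0.006410, so d_i = -156.0 cm.
m = −d_i/d_o = −(-156.0)/(52.0) = +3.00.
The image is virtual, upright and enlarged, on the same side as the object.

m = +3.00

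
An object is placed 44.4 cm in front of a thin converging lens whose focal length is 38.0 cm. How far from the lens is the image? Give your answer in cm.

Lens equation: 1/v = 1/f − 1/u = 1/(38.00) − 1/(44.4) = 0.02632 − 0.02252 = 0.003793, so v = 264 cm.
The image is real, inverted and enlarged, on the far side of the lens.

264 cm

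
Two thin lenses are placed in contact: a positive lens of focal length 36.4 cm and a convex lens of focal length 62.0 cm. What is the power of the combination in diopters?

P = +4.36 D

P₁ = 1/f₁ = 1/(0.364 m) = +2.747 D; P₂ = 1/f₂ = 1/(0.620 m) = +1.613 D.
For thin lenses in contact, P = P₁ + P₂ = (+2.747) + (+1.613) = +4.36 D.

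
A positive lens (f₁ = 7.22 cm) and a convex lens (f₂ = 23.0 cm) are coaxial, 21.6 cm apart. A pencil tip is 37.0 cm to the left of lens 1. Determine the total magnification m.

m = -0.538

Lens 1: 1/d_i1 = 1/(7.22) − 1/(37.0) = 0.1115, so d_i1 = 8.970 cm; m₁ = −d_i1/d_o1 = -0.2424.
d_o2 = 21.6 − (8.970) = 12.63 cm.
Lens 2: 1/d_i2 = 1/(23.0) − 1/(12.63) = -0.03570, so d_i2 = -28.01 cm; m₂ = −d_i2/d_o2 = +2.218.
m = m₁·m₂ = (-0.2424)(+2.218) = -0.538.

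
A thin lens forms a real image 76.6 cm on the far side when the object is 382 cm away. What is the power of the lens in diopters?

P = +1.57 D

d_i = +76.6 cm.
1/f = 1/d_o + 1/d_i = 1/(382) + 1/(76.6) = 0.01567 cm⁻¹.
f = 63.81 cm = 0.6381 m, so P = 1/f = +1.57 D.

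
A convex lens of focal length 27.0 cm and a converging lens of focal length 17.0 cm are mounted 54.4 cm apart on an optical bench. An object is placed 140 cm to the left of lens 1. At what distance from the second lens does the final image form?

90.2 cm

Lens 1: 1/d_i1 = 1/f₁ − 1/d_o1 = 1/(27.0) − 1/(140) = 0.02989, so d_i1 = 33.45 cm.
The intermediate image is 33.45 cm to the right of lens 1, which is 54.4 − (33.45) = 20.95 cm to the left of lens 2, so d_o2 = +20.95 cm.
Lens 2: 1/d_i2 = 1/f₂ − 1/d_o2 = 1/(17.0) − 1/(20.95) = 0.01109, so d_i2 = 90.2 cm.
The final image is real, 90.2 cm to the right of lens 2 (overall magnification ≈ 1.0).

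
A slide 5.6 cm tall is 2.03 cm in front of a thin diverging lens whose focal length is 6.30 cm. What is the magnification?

m = +0.756

For a diverging lens, f = -6.30 cm.
1/d_i = 1/f − 1/d_o = 1/(-6.300) − 1/(2.03) = -0.6513, so d_i = -1.535 cm.
m = −d_i/d_o = −(-1.535)/(2.03) = +0.756.
The image is virtual, upright and reduced, on the same side as the object.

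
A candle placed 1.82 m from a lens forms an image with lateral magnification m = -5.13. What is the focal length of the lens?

f = 1.52 m (converging)

m = −d_i/d_o ⇒ d_i = −m·d_o = −(-5.13)·(1.82) = 9.337 m.
1/f = 1/d_o + 1/d_i = 1/(1.82) + 1/(9.337) = 0.6566, so f = 1.52 m.
Since f is positive, the lens is converging.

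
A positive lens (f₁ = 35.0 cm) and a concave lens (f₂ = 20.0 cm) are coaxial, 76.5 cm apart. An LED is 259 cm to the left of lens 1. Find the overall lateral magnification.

m = -0.0558

Lens 1: 1/d_i1 = 1/(35.0) − 1/(259) = 0.02471, so d_i1 = 40.47 cm; m₁ = −d_i1/d_o1 = -0.1563.
d_o2 = 76.5 − (40.47) = 36.03 cm.
f₂ = −20.0 cm (diverging).
Lens 2: 1/d_i2 = 1/(-20.0) − 1/(36.03) = -0.07775, so d_i2 = -12.86 cm; m₂ = −d_i2/d_o2 = +0.3570.
m = m₁·m₂ = (-0.1563)(+0.3570) = -0.0558.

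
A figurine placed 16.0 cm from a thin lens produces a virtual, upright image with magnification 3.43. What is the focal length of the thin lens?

f = 22.6 cm (converging)

m = −d_i/d_o ⇒ d_i = −m·d_o = −(+3.43)·(16.0) = -54.88 cm.
1/f = 1/d_o + 1/d_i = 1/(16.0) + 1/(-54.88) = 0.04428, so f = 22.6 cm.
Since f is positive, the thin lens is converging.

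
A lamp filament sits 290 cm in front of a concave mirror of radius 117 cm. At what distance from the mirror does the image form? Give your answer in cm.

f = R/2 = 117/2 = 58.50 cm.
Mirror equation: 1/q = 1/f − 1/p = 1/(58.50) − 1/(290) = 0.01709 − 0.003448 = 0.01365, so q = 73.3 cm.
The image is real, inverted and reduced, in front of the mirror.

73.3 cm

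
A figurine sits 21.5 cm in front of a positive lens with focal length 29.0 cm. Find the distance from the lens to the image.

Lens equation: 1/q = 1/f − 1/p = 1/(29.00) − 1/(21.5) = 0.03448 − 0.04651 = -0.01203, so q = -83.1 cm.
The image is virtual, upright and enlarged, on the same side as the object.

83.1 cm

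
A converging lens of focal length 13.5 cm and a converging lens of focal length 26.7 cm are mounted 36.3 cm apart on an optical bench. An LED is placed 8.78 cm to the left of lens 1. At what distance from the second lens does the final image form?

Lens 1: 1/d_i1 = 1/f₁ − 1/d_o1 = 1/(13.5) − 1/(8.78) = -0.03982, so d_i1 = -25.11 cm.
The intermediate image is 25.11 cm to the left of lens 1 (virtual), which is 36.3 − (-25.11) = 61.41 cm to the left of lens 2, so d_o2 = +61.41 cm.
Lens 2: 1/d_i2 = 1/f₂ − 1/d_o2 = 1/(26.7) − 1/(61.41) = 0.02117, so d_i2 = 47.2 cm.
The final image is real, 47.2 cm to the right of lens 2 (overall magnification ≈ -2.2).

47.2 cm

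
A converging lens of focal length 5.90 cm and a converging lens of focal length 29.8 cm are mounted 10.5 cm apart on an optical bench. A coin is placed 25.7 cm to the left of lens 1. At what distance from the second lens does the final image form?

3.14 cm

Lens 1: 1/d_i1 = 1/f₁ − 1/d_o1 = 1/(5.90) − 1/(25.7) = 0.1306, so d_i1 = 7.658 cm.
The intermediate image is 7.658 cm to the right of lens 1, which is 10.5 − (7.658) = 2.842 cm to the left of lens 2, so d_o2 = +2.842 cm.
Lens 2: 1/d_i2 = 1/f₂ − 1/d_o2 = 1/(29.8) − 1/(2.842) = -0.3183, so d_i2 = -3.14 cm.
The final image is virtual, 3.14 cm to the left of lens 2 (overall magnification ≈ -0.33).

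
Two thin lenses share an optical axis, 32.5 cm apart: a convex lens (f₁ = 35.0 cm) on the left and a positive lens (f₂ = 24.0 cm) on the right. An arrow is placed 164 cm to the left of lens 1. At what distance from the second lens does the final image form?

8.00 cm

Lens 1: 1/d_i1 = 1/f₁ − 1/d_o1 = 1/(35.0) − 1/(164) = 0.02247, so d_i1 = 44.50 cm.
The intermediate image is 44.50 cm to the right of lens 1, which lies 12.00 cm to the right of lens 2 — a virtual object — so d_o2 = −12.00 cm.
Lens 2: 1/d_i2 = 1/f₂ − 1/d_o2 = 1/(24.0) − 1/(-12.00) = 0.1250, so d_i2 = 8.00 cm.
The final image is real, 8.00 cm to the right of lens 2 (overall magnification ≈ -0.18).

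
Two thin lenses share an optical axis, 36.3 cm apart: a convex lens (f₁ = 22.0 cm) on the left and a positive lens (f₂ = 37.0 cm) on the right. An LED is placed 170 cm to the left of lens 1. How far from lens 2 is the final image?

15.7 cm

Lens 1: 1/d_i1 = 1/f₁ − 1/d_o1 = 1/(22.0) − 1/(170) = 0.03957, so d_i1 = 25.27 cm.
The intermediate image is 25.27 cm to the right of lens 1, which is 36.3 − (25.27) = 11.03 cm to the left of lens 2, so d_o2 = +11.03 cm.
Lens 2: 1/d_i2 = 1/f₂ − 1/d_o2 = 1/(37.0) − 1/(11.03) = -0.06363, so d_i2 = -15.7 cm.
The final image is virtual, 15.7 cm to the left of lens 2 (overall magnification ≈ -0.21).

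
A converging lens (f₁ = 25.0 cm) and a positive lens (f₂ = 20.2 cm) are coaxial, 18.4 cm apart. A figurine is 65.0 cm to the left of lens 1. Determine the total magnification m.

m = -0.298

Lens 1: 1/d_i1 = 1/(25.0) − 1/(65.0) = 0.02462, so d_i1 = 40.62 cm; m₁ = −d_i1/d_o1 = -0.6249.
d_o2 = 18.4 − (40.62) = -22.22 cm (virtual object).
Lens 2: 1/d_i2 = 1/(20.2) − 1/(-22.22) = 0.09451, so d_i2 = 10.58 cm; m₂ = −d_i2/d_o2 = +0.4762.
m = m₁·m₂ = (-0.6249)(+0.4762) = -0.298.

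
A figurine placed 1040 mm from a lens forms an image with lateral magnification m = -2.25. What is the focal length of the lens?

m = −d_i/d_o ⇒ d_i = −m·d_o = −(-2.25)·(1040) = 2340 mm.
1/f = 1/d_o + 1/d_i = 1/(1040) + 1/(2340) = 0.001389, so f = 720 mm.
Since f is positive, the lens is converging.

f = 720 mm (converging)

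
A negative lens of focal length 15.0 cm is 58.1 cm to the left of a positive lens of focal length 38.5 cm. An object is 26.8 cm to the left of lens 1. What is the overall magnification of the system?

m = -0.473

f₁ = −15.0 cm (diverging).
Lens 1: 1/d_i1 = 1/(-15.0) − 1/(26.8) = -0.1040, so d_i1 = -9.617 cm; m₁ = −d_i1/d_o1 = +0.3588.
d_o2 = 58.1 − (-9.617) = 67.72 cm.
Lens 2: 1/d_i2 = 1/(38.5) − 1/(67.72) = 0.01121, so d_i2 = 89.23 cm; m₂ = −d_i2/d_o2 = -1.318.
m = m₁·m₂ = (+0.3588)(-1.318) = -0.473.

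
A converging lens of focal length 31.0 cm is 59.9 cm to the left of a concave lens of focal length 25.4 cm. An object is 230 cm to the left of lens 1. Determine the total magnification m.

Lens 1: 1/d_i1 = 1/(31.0) − 1/(230) = 0.02791, so d_i1 = 35.83 cm; m₁ = −d_i1/d_o1 = -0.1558.
d_o2 = 59.9 − (35.83) = 24.07 cm.
f₂ = −25.4 cm (diverging).
Lens 2: 1/d_i2 = 1/(-25.4) − 1/(24.07) = -0.08092, so d_i2 = -12.36 cm; m₂ = −d_i2/d_o2 = +0.5134.
m = m₁·m₂ = (-0.1558)(+0.5134) = -0.0800.

m = -0.0800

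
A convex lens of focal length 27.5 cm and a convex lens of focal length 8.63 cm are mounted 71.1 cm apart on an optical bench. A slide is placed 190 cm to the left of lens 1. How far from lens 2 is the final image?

Lens 1: 1/d_i1 = 1/f₁ − 1/d_o1 = 1/(27.5) − 1/(190) = 0.03110, so d_i1 = 32.15 cm.
The intermediate image is 32.15 cm to the right of lens 1, which is 71.1 − (32.15) = 38.95 cm to the left of lens 2, so d_o2 = +38.95 cm.
Lens 2: 1/d_i2 = 1/f₂ − 1/d_o2 = 1/(8.63) − 1/(38.95) = 0.09020, so d_i2 = 11.1 cm.
The final image is real, 11.1 cm to the right of lens 2 (overall magnification ≈ 0.048).

11.1 cm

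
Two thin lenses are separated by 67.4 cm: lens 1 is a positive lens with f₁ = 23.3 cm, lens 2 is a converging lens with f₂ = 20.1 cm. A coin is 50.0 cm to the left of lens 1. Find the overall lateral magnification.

m = +4.78

Lens 1: 1/d_i1 = 1/(23.3) − 1/(50.0) = 0.02292, so d_i1 = 43.63 cm; m₁ = −d_i1/d_o1 = -0.8726.
d_o2 = 67.4 − (43.63) = 23.77 cm.
Lens 2: 1/d_i2 = 1/(20.1) − 1/(23.77) = 0.007681, so d_i2 = 130.2 cm; m₂ = −d_i2/d_o2 = -5.477.
m = m₁·m₂ = (-0.8726)(-5.477) = +4.78.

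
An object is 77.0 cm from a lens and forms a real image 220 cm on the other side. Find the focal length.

f = 57.0 cm (converging)

Real image ⇒ d_i = +220 cm.
1/f = 1/d_o + 1/d_i = 1/(77.0) + 1/(220) = 0.01753, so f = 57.0 cm.
Since f is positive, the lens is converging.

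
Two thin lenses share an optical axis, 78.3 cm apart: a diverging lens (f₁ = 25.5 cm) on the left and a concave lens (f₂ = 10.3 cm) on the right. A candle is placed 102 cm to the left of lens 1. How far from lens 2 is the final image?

9.33 cm

Lens 1 is diverging, so f₁ = −25.5 cm.
Lens 1: 1/d_i1 = 1/f₁ − 1/d_o1 = 1/(-25.5) − 1/(102) = -0.04902, so d_i1 = -20.40 cm.
The intermediate image is 20.40 cm to the left of lens 1 (virtual), which is 78.3 − (-20.40) = 98.70 cm to the left of lens 2, so d_o2 = +98.70 cm.
Lens 2 is diverging, so f₂ = −10.3 cm.
Lens 2: 1/d_i2 = 1/f₂ − 1/d_o2 = 1/(-10.3) − 1/(98.70) = -0.1072, so d_i2 = -9.33 cm.
The final image is virtual, 9.33 cm to the left of lens 2 (overall magnification ≈ 0.019).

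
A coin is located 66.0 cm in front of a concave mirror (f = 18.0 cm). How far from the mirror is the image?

Mirror equation: 1/d_i = 1/f − 1/d_o = 1/(18.00) − 1/(66.0) = 0.05556 − 0.01515 = 0.04040, so d_i = 24.8 cm.
The image is real, inverted and reduced, in front of the mirror.

24.8 cm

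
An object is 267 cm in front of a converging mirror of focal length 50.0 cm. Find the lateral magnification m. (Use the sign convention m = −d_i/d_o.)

m = -0.230

1/d_i = 1/f − 1/d_o = 1/(50.00) − 1/(267) = 0.01625, so d_i = 61.52 cm.
m = −d_i/d_o = −(61.52)/(267) = -0.230.
The image is real, inverted and reduced, in front of the mirror.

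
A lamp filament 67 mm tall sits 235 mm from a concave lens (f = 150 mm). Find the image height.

For a concave lens, f = -150 mm.
1/d_i = 1/f − 1/d_o = 1/(-150.0) − 1/(235) = -0.01092, so d_i = -91.56 mm.
m = −d_i/d_o = +0.3896.
|h_i| = |m|·h_o = 0.3896 × 67 = 26.1 mm. The image is virtual, upright and reduced, on the same side as the object.

26.1 mm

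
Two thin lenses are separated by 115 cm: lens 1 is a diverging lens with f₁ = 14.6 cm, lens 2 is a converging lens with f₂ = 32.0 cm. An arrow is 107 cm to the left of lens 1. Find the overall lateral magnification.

m = -0.0401

f₁ = −14.6 cm (diverging).
Lens 1: 1/d_i1 = 1/(-14.6) − 1/(107) = -0.07784, so d_i1 = -12.85 cm; m₁ = −d_i1/d_o1 = +0.1201.
d_o2 = 115 − (-12.85) = 127.8 cm.
Lens 2: 1/d_i2 = 1/(32.0) − 1/(127.8) = 0.02343, so d_i2 = 42.69 cm; m₂ = −d_i2/d_o2 = -0.3340.
m = m₁·m₂ = (+0.1201)(-0.3340) = -0.0401.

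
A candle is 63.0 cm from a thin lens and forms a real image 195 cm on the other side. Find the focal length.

f = 47.6 cm (converging)

Real image ⇒ d_i = +195 cm.
1/f = 1/d_o + 1/d_i = 1/(63.0) + 1/(195) = 0.02100, so f = 47.6 cm.
Since f is positive, the thin lens is converging.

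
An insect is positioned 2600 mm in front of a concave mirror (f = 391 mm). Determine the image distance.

Mirror equation: 1/s_i = 1/f − 1/s_o = 1/(391.0) − 1/(2600) = 0.002558 − 0.0003846 = 0.002173, so s_i = 460 mm.
The image is real, inverted and reduced, in front of the mirror.

460 mm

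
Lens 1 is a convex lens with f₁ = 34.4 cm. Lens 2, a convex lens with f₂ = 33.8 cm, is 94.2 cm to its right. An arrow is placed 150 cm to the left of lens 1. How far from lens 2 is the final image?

106 cm

Lens 1: 1/d_i1 = 1/f₁ − 1/d_o1 = 1/(34.4) − 1/(150) = 0.02240, so d_i1 = 44.64 cm.
The intermediate image is 44.64 cm to the right of lens 1, which is 94.2 − (44.64) = 49.56 cm to the left of lens 2, so d_o2 = +49.56 cm.
Lens 2: 1/d_i2 = 1/f₂ − 1/d_o2 = 1/(33.8) − 1/(49.56) = 0.009408, so d_i2 = 106 cm.
The final image is real, 106 cm to the right of lens 2 (overall magnification ≈ 0.64).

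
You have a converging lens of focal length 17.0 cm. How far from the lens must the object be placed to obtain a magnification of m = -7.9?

19.2 cm

m = −d_i/d_o ⇒ d_i = −m·d_o.
1/f = 1/d_o + 1/d_i = 1/d_o − 1/(m·d_o) = (1 − 1/m)/d_o, so d_o = f(1 − 1/m) = (17.00)(1 − 1/(-7.9)) = 19.2 cm.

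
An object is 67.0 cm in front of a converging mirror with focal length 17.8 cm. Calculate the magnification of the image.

1/d_i = 1/f − 1/d_o = 1/(17.80) − 1/(67.0) = 0.04125, so d_i = 24.24 cm.
m = −d_i/d_o = −(24.24)/(67.0) = -0.362.
The image is real, inverted and reduced, in front of the mirror.

m = -0.362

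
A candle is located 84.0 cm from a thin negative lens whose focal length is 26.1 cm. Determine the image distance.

19.9 cm

For a negative lens, f = -26.1 cm.
Lens equation: 1/s_i = 1/f − 1/s_o = 1/(-26.10) − 1/(84.0) = -0.03831 − 0.01190 = -0.05022, so s_i = -19.9 cm.
The image is virtual, upright and reduced, on the same side as the object.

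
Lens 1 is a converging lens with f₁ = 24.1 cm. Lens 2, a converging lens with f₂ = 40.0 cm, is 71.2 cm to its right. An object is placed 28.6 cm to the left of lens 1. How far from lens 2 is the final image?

Lens 1: 1/d_i1 = 1/f₁ − 1/d_o1 = 1/(24.1) − 1/(28.6) = 0.006529, so d_i1 = 153.2 cm.
The intermediate image is 153.2 cm to the right of lens 1, which lies 82.00 cm to the right of lens 2 — a virtual object — so d_o2 = −82.00 cm.
Lens 2: 1/d_i2 = 1/f₂ − 1/d_o2 = 1/(40.0) − 1/(-82.00) = 0.03720, so d_i2 = 26.9 cm.
The final image is real, 26.9 cm to the right of lens 2 (overall magnification ≈ -1.8).

26.9 cm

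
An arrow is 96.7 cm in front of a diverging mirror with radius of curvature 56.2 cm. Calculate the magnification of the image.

f = R/2 = 56.2/2 = 28.10 cm; for a diverging mirror, f = -28.10 cm.
1/d_i = 1/f − 1/d_o = 1/(-28.10) − 1/(96.7) = -0.04593, so d_i = -21.77 cm.
m = −d_i/d_o = −(-21.77)/(96.7) = +0.225.
The image is virtual, upright and reduced, behind the mirror.

m = +0.225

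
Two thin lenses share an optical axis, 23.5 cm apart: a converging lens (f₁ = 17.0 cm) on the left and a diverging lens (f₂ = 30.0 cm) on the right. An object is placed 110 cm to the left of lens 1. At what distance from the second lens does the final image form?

Lens 1: 1/d_i1 = 1/f₁ − 1/d_o1 = 1/(17.0) − 1/(110) = 0.04973, so d_i1 = 20.11 cm.
The intermediate image is 20.11 cm to the right of lens 1, which is 23.5 − (20.11) = 3.390 cm to the left of lens 2, so d_o2 = +3.390 cm.
Lens 2 is diverging, so f₂ = −30.0 cm.
Lens 2: 1/d_i2 = 1/f₂ − 1/d_o2 = 1/(-30.0) − 1/(3.390) = -0.3283, so d_i2 = -3.05 cm.
The final image is virtual, 3.05 cm to the left of lens 2 (overall magnification ≈ -0.16).

3.05 cm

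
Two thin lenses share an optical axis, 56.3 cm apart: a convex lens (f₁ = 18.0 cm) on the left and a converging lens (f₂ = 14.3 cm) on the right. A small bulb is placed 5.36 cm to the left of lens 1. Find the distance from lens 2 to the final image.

Lens 1: 1/d_i1 = 1/f₁ − 1/d_o1 = 1/(18.0) − 1/(5.36) = -0.1310, so d_i1 = -7.633 cm.
The intermediate image is 7.633 cm to the left of lens 1 (virtual), which is 56.3 − (-7.633) = 63.93 cm to the left of lens 2, so d_o2 = +63.93 cm.
Lens 2: 1/d_i2 = 1/f₂ − 1/d_o2 = 1/(14.3) − 1/(63.93) = 0.05429, so d_i2 = 18.4 cm.
The final image is real, 18.4 cm to the right of lens 2 (overall magnification ≈ -0.41).

18.4 cm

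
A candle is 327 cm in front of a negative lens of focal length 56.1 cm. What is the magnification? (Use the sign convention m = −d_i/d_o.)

For a negative lens, f = -56.1 cm.
1/d_i = 1/f − 1/d_o = 1/(-56.10) − 1/(327) = -0.02088, so d_i = -47.88 cm.
m = −d_i/d_o = −(-47.88)/(327) = +0.146.
The image is virtual, upright and reduced, on the same side as the object.

m = +0.146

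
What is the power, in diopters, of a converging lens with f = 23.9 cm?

P = +4.18 D

f = 23.9 cm = 0.239 m.
P = 1/f = 1/(0.239 m) = +4.18 D.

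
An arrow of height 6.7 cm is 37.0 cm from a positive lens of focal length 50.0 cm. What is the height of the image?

25.8 cm

1/d_i = 1/f − 1/d_o = 1/(50.00) − 1/(37.0) = -0.007027, so d_i = -142.3 cm.
m = −d_i/d_o = +3.846.
|h_i| = |m|·h_o = 3.846 × 6.7 = 25.8 cm. The image is virtual, upright and enlarged, on the same side as the object.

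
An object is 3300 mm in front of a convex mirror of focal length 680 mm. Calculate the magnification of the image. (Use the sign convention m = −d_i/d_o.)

m = +0.171

For a convex mirror, f = -680 mm.
1/d_i = 1/f − 1/d_o = 1/(-680.0) − 1/(3300) = -0.001774, so d_i = -563.8 mm.
m = −d_i/d_o = −(-563.8)/(3300) = +0.171.
The image is virtual, upright and reduced, behind the mirror.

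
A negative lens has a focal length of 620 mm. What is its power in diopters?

P = -1.61 D

For a negative lens, f = −620 mm.
f = -62.0 cm = -0.620 m.
P = 1/f = 1/(-0.620 m) = -1.61 D.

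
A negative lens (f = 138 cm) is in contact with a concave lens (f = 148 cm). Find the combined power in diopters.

P = -1.40 D

P₁ = 1/f₁ = 1/(-1.38 m) = -0.7246 D; P₂ = 1/f₂ = 1/(-1.48 m) = -0.6757 D.
For thin lenses in contact, P = P₁ + P₂ = (-0.7246) + (-0.6757) = -1.40 D.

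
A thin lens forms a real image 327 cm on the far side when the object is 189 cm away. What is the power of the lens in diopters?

d_i = +327 cm.
1/f = 1/d_o + 1/d_i = 1/(189) + 1/(327) = 0.008349 cm⁻¹.
f = 119.8 cm = 1.198 m, so P = 1/f = +0.835 D.

P = +0.835 D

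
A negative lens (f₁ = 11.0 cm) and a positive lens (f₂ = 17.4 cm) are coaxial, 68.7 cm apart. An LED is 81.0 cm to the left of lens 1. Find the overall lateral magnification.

f₁ = −11.0 cm (diverging).
Lens 1: 1/d_i1 = 1/(-11.0) − 1/(81.0) = -0.1033, so d_i1 = -9.685 cm; m₁ = −d_i1/d_o1 = +0.1196.
d_o2 = 68.7 − (-9.685) = 78.39 cm.
Lens 2: 1/d_i2 = 1/(17.4) − 1/(78.39) = 0.04471, so d_i2 = 22.36 cm; m₂ = −d_i2/d_o2 = -0.2853.
m = m₁·m₂ = (+0.1196)(-0.2853) = -0.0341.

m = -0.0341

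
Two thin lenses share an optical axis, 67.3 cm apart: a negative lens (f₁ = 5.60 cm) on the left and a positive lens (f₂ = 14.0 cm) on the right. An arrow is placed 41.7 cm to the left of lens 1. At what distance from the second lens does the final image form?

17.4 cm

Lens 1 is diverging, so f₁ = −5.60 cm.
Lens 1: 1/d_i1 = 1/f₁ − 1/d_o1 = 1/(-5.60) − 1/(41.7) = -0.2026, so d_i1 = -4.937 cm.
The intermediate image is 4.937 cm to the left of lens 1 (virtual), which is 67.3 − (-4.937) = 72.24 cm to the left of lens 2, so d_o2 = +72.24 cm.
Lens 2: 1/d_i2 = 1/f₂ − 1/d_o2 = 1/(14.0) − 1/(72.24) = 0.05759, so d_i2 = 17.4 cm.
The final image is real, 17.4 cm to the right of lens 2 (overall magnification ≈ -0.028).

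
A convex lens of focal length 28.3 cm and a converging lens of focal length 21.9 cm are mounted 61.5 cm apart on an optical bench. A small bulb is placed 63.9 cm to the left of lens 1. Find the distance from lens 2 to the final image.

20.9 cm

Lens 1: 1/d_i1 = 1/f₁ − 1/d_o1 = 1/(28.3) − 1/(63.9) = 0.01969, so d_i1 = 50.80 cm.
The intermediate image is 50.80 cm to the right of lens 1, which is 61.5 − (50.80) = 10.70 cm to the left of lens 2, so d_o2 = +10.70 cm.
Lens 2: 1/d_i2 = 1/f₂ − 1/d_o2 = 1/(21.9) − 1/(10.70) = -0.04780, so d_i2 = -20.9 cm.
The final image is virtual, 20.9 cm to the left of lens 2 (overall magnification ≈ -1.6).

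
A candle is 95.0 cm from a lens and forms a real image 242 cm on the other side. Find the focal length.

f = 68.2 cm (converging)

Real image ⇒ d_i = +242 cm.
1/f = 1/d_o + 1/d_i = 1/(95.0) + 1/(242) = 0.01466, so f = 68.2 cm.
Since f is positive, the lens is converging.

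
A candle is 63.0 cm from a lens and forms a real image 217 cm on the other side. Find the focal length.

f = 48.8 cm (converging)

Real image ⇒ d_i = +217 cm.
1/f = 1/d_o + 1/d_i = 1/(63.0) + 1/(217) = 0.02048, so f = 48.8 cm.
Since f is positive, the lens is converging.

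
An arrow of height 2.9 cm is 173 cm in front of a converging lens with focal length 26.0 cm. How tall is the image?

0.513 cm

1/d_i = 1/f − 1/d_o = 1/(26.00) − 1/(173) = 0.03268, so d_i = 30.60 cm.
m = −d_i/d_o = -0.1769.
|h_i| = |m|·h_o = 0.1769 × 2.9 = 0.513 cm. The image is real, inverted and reduced, on the far side of the lens.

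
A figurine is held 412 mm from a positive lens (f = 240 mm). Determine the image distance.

Lens equation: 1/v = 1/f − 1/u = 1/(240.0) − 1/(412) = 0.004167 − 0.002427 = 0.001739, so v = 575 mm.
The image is real, inverted and enlarged, on the far side of the lens.

575 mm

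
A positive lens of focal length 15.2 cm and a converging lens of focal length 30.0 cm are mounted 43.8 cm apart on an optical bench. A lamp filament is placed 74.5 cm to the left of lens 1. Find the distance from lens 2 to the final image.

Lens 1: 1/d_i1 = 1/f₁ − 1/d_o1 = 1/(15.2) − 1/(74.5) = 0.05237, so d_i1 = 19.10 cm.
The intermediate image is 19.10 cm to the right of lens 1, which is 43.8 − (19.10) = 24.70 cm to the left of lens 2, so d_o2 = +24.70 cm.
Lens 2: 1/d_i2 = 1/f₂ − 1/d_o2 = 1/(30.0) − 1/(24.70) = -0.007152, so d_i2 = -140 cm.
The final image is virtual, 140 cm to the left of lens 2 (overall magnification ≈ -1.5).

140 cm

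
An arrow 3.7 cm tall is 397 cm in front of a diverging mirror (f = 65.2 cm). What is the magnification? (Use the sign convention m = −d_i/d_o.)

m = +0.141

For a diverging mirror, f = -65.2 cm.
1/d_i = 1/f − 1/d_o = 1/(-65.20) − 1/(397) = -0.01786, so d_i = -56.00 cm.
m = −d_i/d_o = −(-56.00)/(397) = +0.141.
The image is virtual, upright and reduced, behind the mirror.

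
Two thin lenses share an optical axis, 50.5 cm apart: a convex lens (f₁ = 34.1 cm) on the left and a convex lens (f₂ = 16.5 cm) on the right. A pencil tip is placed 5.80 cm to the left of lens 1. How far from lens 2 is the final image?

Lens 1: 1/d_i1 = 1/f₁ − 1/d_o1 = 1/(34.1) − 1/(5.80) = -0.1431, so d_i1 = -6.989 cm.
The intermediate image is 6.989 cm to the left of lens 1 (virtual), which is 50.5 − (-6.989) = 57.49 cm to the left of lens 2, so d_o2 = +57.49 cm.
Lens 2: 1/d_i2 = 1/f₂ − 1/d_o2 = 1/(16.5) − 1/(57.49) = 0.04321, so d_i2 = 23.1 cm.
The final image is real, 23.1 cm to the right of lens 2 (overall magnification ≈ -0.49).

23.1 cm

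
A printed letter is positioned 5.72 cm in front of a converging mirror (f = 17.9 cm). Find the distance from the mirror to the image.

8.41 cm

Mirror equation: 1/v = 1/f − 1/u = 1/(17.90) − 1/(5.72) = 0.05587 − 0.1748 = -0.1190, so v = -8.41 cm.
The image is virtual, upright and enlarged, behind the mirror.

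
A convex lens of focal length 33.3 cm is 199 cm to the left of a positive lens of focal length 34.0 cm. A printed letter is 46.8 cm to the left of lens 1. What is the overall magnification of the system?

Lens 1: 1/d_i1 = 1/(33.3) − 1/(46.8) = 0.008663, so d_i1 = 115.4 cm; m₁ = −d_i1/d_o1 = -2.466.
d_o2 = 199 − (115.4) = 83.60 cm.
Lens 2: 1/d_i2 = 1/(34.0) − 1/(83.60) = 0.01745, so d_i2 = 57.31 cm; m₂ = −d_i2/d_o2 = -0.6855.
m = m₁·m₂ = (-2.466)(-0.6855) = +1.69.

m = +1.69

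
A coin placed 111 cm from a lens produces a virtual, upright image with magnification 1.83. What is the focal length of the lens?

m = −d_i/d_o ⇒ d_i = −m·d_o = −(+1.83)·(111) = -203.1 cm.
1/f = 1/d_o + 1/d_i = 1/(111) + 1/(-203.1) = 0.004085, so f = 245 cm.
Since f is positive, the lens is converging.

f = 245 cm (converging)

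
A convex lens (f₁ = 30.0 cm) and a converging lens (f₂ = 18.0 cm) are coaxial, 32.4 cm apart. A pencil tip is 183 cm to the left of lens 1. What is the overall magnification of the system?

m = -0.164

Lens 1: 1/d_i1 = 1/(30.0) − 1/(183) = 0.02787, so d_i1 = 35.88 cm; m₁ = −d_i1/d_o1 = -0.1961.
d_o2 = 32.4 − (35.88) = -3.480 cm (virtual object).
Lens 2: 1/d_i2 = 1/(18.0) − 1/(-3.480) = 0.3429, so d_i2 = 2.916 cm; m₂ = −d_i2/d_o2 = +0.8380.
m = m₁·m₂ = (-0.1961)(+0.8380) = -0.164.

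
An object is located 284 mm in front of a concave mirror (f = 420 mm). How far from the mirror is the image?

Mirror equation: 1/d_i = 1/f − 1/d_o = 1/(420.0) − 1/(284) = 0.002381 − 0.003521 = -0.001140, so d_i = -877 mm.
The image is virtual, upright and enlarged, behind the mirror.

877 mm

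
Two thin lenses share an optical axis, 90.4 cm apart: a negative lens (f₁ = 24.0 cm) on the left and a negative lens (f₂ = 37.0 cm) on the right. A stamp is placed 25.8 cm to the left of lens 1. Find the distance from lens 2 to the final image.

27.2 cm

Lens 1 is diverging, so f₁ = −24.0 cm.
Lens 1: 1/d_i1 = 1/f₁ − 1/d_o1 = 1/(-24.0) − 1/(25.8) = -0.08043, so d_i1 = -12.43 cm.
The intermediate image is 12.43 cm to the left of lens 1 (virtual), which is 90.4 − (-12.43) = 102.8 cm to the left of lens 2, so d_o2 = +102.8 cm.
Lens 2 is diverging, so f₂ = −37.0 cm.
Lens 2: 1/d_i2 = 1/f₂ − 1/d_o2 = 1/(-37.0) − 1/(102.8) = -0.03675, so d_i2 = -27.2 cm.
The final image is virtual, 27.2 cm to the left of lens 2 (overall magnification ≈ 0.13).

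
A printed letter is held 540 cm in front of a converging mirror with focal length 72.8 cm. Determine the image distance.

Mirror equation: 1/d_i = 1/f − 1/d_o = 1/(72.80) − 1/(540) = 0.01374 − 0.001852 = 0.01188, so d_i = 84.1 cm.
The image is real, inverted and reduced, in front of the mirror.

84.1 cm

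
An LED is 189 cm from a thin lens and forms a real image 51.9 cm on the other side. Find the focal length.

f = 40.7 cm (converging)

Real image ⇒ d_i = +51.9 cm.
1/f = 1/d_o + 1/d_i = 1/(189) + 1/(51.9) = 0.02456, so f = 40.7 cm.
Since f is positive, the thin lens is converging.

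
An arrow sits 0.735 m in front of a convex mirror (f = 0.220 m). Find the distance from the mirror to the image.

0.169 m

For a convex mirror, f = -0.220 m.
Mirror equation: 1/d_i = 1/f − 1/d_o = 1/(-0.2200) − 1/(0.735) = -4.545 − 1.361 = -5.906, so d_i = -0.169 m.
The image is virtual, upright and reduced, behind the mirror.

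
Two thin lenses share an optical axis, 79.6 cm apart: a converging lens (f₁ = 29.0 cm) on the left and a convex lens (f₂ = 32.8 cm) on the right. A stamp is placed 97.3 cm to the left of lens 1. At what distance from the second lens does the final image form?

Lens 1: 1/d_i1 = 1/f₁ − 1/d_o1 = 1/(29.0) − 1/(97.3) = 0.02421, so d_i1 = 41.31 cm.
The intermediate image is 41.31 cm to the right of lens 1, which is 79.6 − (41.31) = 38.29 cm to the left of lens 2, so d_o2 = +38.29 cm.
Lens 2: 1/d_i2 = 1/f₂ − 1/d_o2 = 1/(32.8) − 1/(38.29) = 0.004371, so d_i2 = 229 cm.
The final image is real, 229 cm to the right of lens 2 (overall magnification ≈ 2.5).

229 cm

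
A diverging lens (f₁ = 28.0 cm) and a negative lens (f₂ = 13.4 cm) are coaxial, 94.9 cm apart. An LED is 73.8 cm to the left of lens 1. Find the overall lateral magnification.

f₁ = −28.0 cm (diverging).
Lens 1: 1/d_i1 = 1/(-28.0) − 1/(73.8) = -0.04926, so d_i1 = -20.30 cm; m₁ = −d_i1/d_o1 = +0.2751.
d_o2 = 94.9 − (-20.30) = 115.2 cm.
f₂ = −13.4 cm (diverging).
Lens 2: 1/d_i2 = 1/(-13.4) − 1/(115.2) = -0.08331, so d_i2 = -12.00 cm; m₂ = −d_i2/d_o2 = +0.1042.
m = m₁·m₂ = (+0.2751)(+0.1042) = +0.0287.

m = +0.0287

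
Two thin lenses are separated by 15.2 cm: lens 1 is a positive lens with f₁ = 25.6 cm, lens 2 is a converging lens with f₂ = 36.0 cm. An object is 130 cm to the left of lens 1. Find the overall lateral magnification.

Lens 1: 1/d_i1 = 1/(25.6) − 1/(130) = 0.03137, so d_i1 = 31.88 cm; m₁ = −d_i1/d_o1 = -0.2452.
d_o2 = 15.2 − (31.88) = -16.68 cm (virtual object).
Lens 2: 1/d_i2 = 1/(36.0) − 1/(-16.68) = 0.08773, so d_i2 = 11.40 cm; m₂ = −d_i2/d_o2 = +0.6834.
m = m₁·m₂ = (-0.2452)(+0.6834) = -0.168.

m = -0.168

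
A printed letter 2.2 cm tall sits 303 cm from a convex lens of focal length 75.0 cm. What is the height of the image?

1/d_i = 1/f − 1/d_o = 1/(75.00) − 1/(303) = 0.01003, so d_i = 99.67 cm.
m = −d_i/d_o = -0.3289.
|h_i| = |m|·h_o = 0.3289 × 2.2 = 0.724 cm. The image is real, inverted and reduced, on the far side of the lens.

0.724 cm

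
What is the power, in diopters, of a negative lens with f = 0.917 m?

For a negative lens, f = −0.917 m.
P = 1/f = 1/(-0.917 m) = -1.09 D.

P = -1.09 D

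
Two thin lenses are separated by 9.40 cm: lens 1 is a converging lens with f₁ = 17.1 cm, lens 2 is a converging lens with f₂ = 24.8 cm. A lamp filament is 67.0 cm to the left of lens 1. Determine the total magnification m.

m = -0.222

Lens 1: 1/d_i1 = 1/(17.1) − 1/(67.0) = 0.04355, so d_i1 = 22.96 cm; m₁ = −d_i1/d_o1 = -0.3427.
d_o2 = 9.40 − (22.96) = -13.56 cm (virtual object).
Lens 2: 1/d_i2 = 1/(24.8) − 1/(-13.56) = 0.1141, so d_i2 = 8.767 cm; m₂ = −d_i2/d_o2 = +0.6465.
m = m₁·m₂ = (-0.3427)(+0.6465) = -0.222.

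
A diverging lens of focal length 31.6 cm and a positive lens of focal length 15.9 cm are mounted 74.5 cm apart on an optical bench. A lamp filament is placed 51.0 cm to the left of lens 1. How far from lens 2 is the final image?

19.1 cm

Lens 1 is diverging, so f₁ = −31.6 cm.
Lens 1: 1/d_i1 = 1/f₁ − 1/d_o1 = 1/(-31.6) − 1/(51.0) = -0.05125, so d_i1 = -19.51 cm.
The intermediate image is 19.51 cm to the left of lens 1 (virtual), which is 74.5 − (-19.51) = 94.01 cm to the left of lens 2, so d_o2 = +94.01 cm.
Lens 2: 1/d_i2 = 1/f₂ − 1/d_o2 = 1/(15.9) − 1/(94.01) = 0.05226, so d_i2 = 19.1 cm.
The final image is real, 19.1 cm to the right of lens 2 (overall magnification ≈ -0.078).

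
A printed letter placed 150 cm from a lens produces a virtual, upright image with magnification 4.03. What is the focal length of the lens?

f = 200 cm (converging)

m = −d_i/d_o ⇒ d_i = −m·d_o = −(+4.03)·(150) = -604.5 cm.
1/f = 1/d_o + 1/d_i = 1/(150) + 1/(-604.5) = 0.005012, so f = 200 cm.
Since f is positive, the lens is converging.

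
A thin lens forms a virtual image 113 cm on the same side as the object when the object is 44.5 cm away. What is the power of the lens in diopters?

P = +1.36 D

Virtual image ⇒ d_i = −113 cm.
1/f = 1/d_o + 1/d_i = 1/(44.5) + 1/(-113) = 0.01362 cm⁻¹.
f = 73.41 cm = 0.7341 m, so P = 1/f = +1.36 D.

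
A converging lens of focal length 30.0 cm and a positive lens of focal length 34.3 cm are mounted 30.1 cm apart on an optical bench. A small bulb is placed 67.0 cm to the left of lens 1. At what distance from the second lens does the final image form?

Lens 1: 1/d_i1 = 1/f₁ − 1/d_o1 = 1/(30.0) − 1/(67.0) = 0.01841, so d_i1 = 54.32 cm.
The intermediate image is 54.32 cm to the right of lens 1, which lies 24.22 cm to the right of lens 2 — a virtual object — so d_o2 = −24.22 cm.
Lens 2: 1/d_i2 = 1/f₂ − 1/d_o2 = 1/(34.3) − 1/(-24.22) = 0.07044, so d_i2 = 14.2 cm.
The final image is real, 14.2 cm to the right of lens 2 (overall magnification ≈ -0.48).

14.2 cm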